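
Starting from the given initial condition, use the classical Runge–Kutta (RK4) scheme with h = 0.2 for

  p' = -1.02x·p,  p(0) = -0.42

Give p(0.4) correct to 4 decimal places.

RK4: k1 = f(x_n, p_n); k2 = f(x_n + h/2, p_n + (h/2)·k1); k3 = f(x_n + h/2, p_n + (h/2)·k2); k4 = f(x_n + h, p_n + h·k3); p_{n+1} = p_n + (h/6)·(k1 + 2k2 + 2k3 + k4).
x=0.000000, p=-0.420000:
  k1 = f(0.000000, -0.420000) = 0.000000
  k2 = f(0.100000, -0.420000) = 0.042840
  k3 = f(0.100000, -0.415716) = 0.042403
  k4 = f(0.200000, -0.411519) = 0.083950
  p ← -0.420000 + (0.2/6)·(k1 + 2k2 + 2k3 + k4) = -0.411519
x=0.200000, p=-0.411519:
  k1 = f(0.200000, -0.411519) = 0.083950
  k2 = f(0.300000, -0.403124) = 0.123356
  k3 = f(0.300000, -0.399183) = 0.122150
  k4 = f(0.400000, -0.387089) = 0.157932
  p ← -0.411519 + (0.2/6)·(k1 + 2k2 + 2k3 + k4) = -0.387089
p(0.4) ≈ -0.3871

-0.3871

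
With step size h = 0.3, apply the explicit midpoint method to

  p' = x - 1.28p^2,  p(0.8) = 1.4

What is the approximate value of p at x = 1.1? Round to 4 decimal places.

Midpoint: k1 = f(x_n, p_n); k2 = f(x_n + h/2, p_n + (h/2)·k1); p_{n+1} = p_n + h·k2.
x=0.800000, p=1.400000:
  k1 = f(0.800000, 1.400000) = -1.708800
  k2 = f(0.950000, 1.143680) = -0.724245
  p ← 1.400000 + 0.3·(-0.724245) = 1.182726
p(1.1) ≈ 1.1827

1.1827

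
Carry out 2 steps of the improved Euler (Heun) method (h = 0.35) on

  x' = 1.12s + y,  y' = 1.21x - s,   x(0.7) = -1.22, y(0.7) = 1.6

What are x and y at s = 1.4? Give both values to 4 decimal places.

Heun on (x,y): k1 = f(s_n, state_n); k2 = f(s_n + h, state_n + h·k1); state_{n+1} = state_n + (h/2)·(k1 + k2).
0.700000: (-1.220000, 1.600000)
  k1 = (2.384000, -2.176200)
  predictor → (-0.385600, 0.838330)
  k2 = (2.014330, -1.516576)
  → (-0.450292, 0.953764)
1.050000: (-0.450292, 0.953764)
  k1 = (2.129764, -1.594854)
  predictor → (0.295125, 0.395565)
  k2 = (1.963565, -1.042898)
  → (0.266040, 0.492158)
(x(1.4), y(1.4)) ≈ (0.2660, 0.4922)

0.2660, 0.4922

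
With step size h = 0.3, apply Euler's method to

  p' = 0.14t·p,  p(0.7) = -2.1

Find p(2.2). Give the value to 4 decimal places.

-2.7375

Euler: p_{n+1} = p_n + h·f(t_n, p_n).
t=0.700000, p=-2.100000: f=-0.205800 → p ← -2.100000 + 0.3·(-0.205800) = -2.161740
t=1.000000, p=-2.161740: f=-0.302644 → p ← -2.161740 + 0.3·(-0.302644) = -2.252533
t=1.300000, p=-2.252533: f=-0.409961 → p ← -2.252533 + 0.3·(-0.409961) = -2.375521
t=1.600000, p=-2.375521: f=-0.532117 → p ← -2.375521 + 0.3·(-0.532117) = -2.535156
t=1.900000, p=-2.535156: f=-0.674352 → p ← -2.535156 + 0.3·(-0.674352) = -2.737462
p(2.2) ≈ -2.7375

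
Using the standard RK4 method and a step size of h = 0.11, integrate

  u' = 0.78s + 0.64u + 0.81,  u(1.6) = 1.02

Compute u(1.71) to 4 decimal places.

1.3338

RK4: k1 = f(s_n, u_n); k2 = f(s_n + h/2, u_n + (h/2)·k1); k3 = f(s_n + h/2, u_n + (h/2)·k2); k4 = f(s_n + h, u_n + h·k3); u_{n+1} = u_n + (h/6)·(k1 + 2k2 + 2k3 + k4).
s=1.600000, u=1.020000:
  k1 = f(1.600000, 1.020000) = 2.710800
  k2 = f(1.655000, 1.169094) = 2.849120
  k3 = f(1.655000, 1.176702) = 2.853989
  k4 = f(1.710000, 1.333939) = 2.997521
  u ← 1.020000 + (0.11/6)·(k1 + 2k2 + 2k3 + k4) = 1.333767
u(1.71) ≈ 1.3338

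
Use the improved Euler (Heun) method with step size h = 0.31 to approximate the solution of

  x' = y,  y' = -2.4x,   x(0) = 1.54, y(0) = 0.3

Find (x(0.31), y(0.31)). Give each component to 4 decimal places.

1.4554, -0.8804

Heun on (x,y): k1 = f(t_n, state_n); k2 = f(t_n + h, state_n + h·k1); state_{n+1} = state_n + (h/2)·(k1 + k2).
0.000000: (1.540000, 0.300000)
  k1 = (0.300000, -3.696000)
  predictor → (1.633000, -0.845760)
  k2 = (-0.845760, -3.919200)
  → (1.455407, -0.880356)
(x(0.31), y(0.31)) ≈ (1.4554, -0.8804)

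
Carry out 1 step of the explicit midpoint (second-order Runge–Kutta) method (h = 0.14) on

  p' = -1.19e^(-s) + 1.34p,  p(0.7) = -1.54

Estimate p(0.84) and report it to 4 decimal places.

-1.9409

Midpoint: k1 = f(s_n, p_n); k2 = f(s_n + h/2, p_n + (h/2)·k1); p_{n+1} = p_n + h·k2.
s=0.700000, p=-1.540000:
  k1 = f(0.700000, -1.540000) = -2.654537
  k2 = f(0.770000, -1.725818) = -2.863581
  p ← -1.540000 + 0.14·(-2.863581) = -1.940901
p(0.84) ≈ -1.9409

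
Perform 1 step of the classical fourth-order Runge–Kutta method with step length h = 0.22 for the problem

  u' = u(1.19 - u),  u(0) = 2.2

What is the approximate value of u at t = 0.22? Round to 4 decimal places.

1.8404

RK4: k1 = f(t_n, u_n); k2 = f(t_n + h/2, u_n + (h/2)·k1); k3 = f(t_n + h/2, u_n + (h/2)·k2); k4 = f(t_n + h, u_n + h·k3); u_{n+1} = u_n + (h/6)·(k1 + 2k2 + 2k3 + k4).
t=0.000000, u=2.200000:
  k1 = f(0.000000, 2.200000) = -2.222000
  k2 = f(0.110000, 1.955580) = -1.497153
  k3 = f(0.110000, 2.035313) = -1.720477
  k4 = f(0.220000, 1.821495) = -1.150265
  u ← 2.200000 + (0.22/6)·(k1 + 2k2 + 2k3 + k4) = 1.840391
u(0.22) ≈ 1.8404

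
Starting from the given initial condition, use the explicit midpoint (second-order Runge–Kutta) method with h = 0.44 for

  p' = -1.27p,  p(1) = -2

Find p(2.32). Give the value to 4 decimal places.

-0.4263

Midpoint: k1 = f(x_n, p_n); k2 = f(x_n + h/2, p_n + (h/2)·k1); p_{n+1} = p_n + h·k2.
x=1.000000, p=-2.000000:
  k1 = f(1.000000, -2.000000) = 2.540000
  k2 = f(1.220000, -1.441200) = 1.830324
  p ← -2.000000 + 0.44·1.830324 = -1.194657
x=1.440000, p=-1.194657:
  k1 = f(1.440000, -1.194657) = 1.517215
  k2 = f(1.660000, -0.860870) = 1.093305
  p ← -1.194657 + 0.44·1.093305 = -0.713603
x=1.880000, p=-0.713603:
  k1 = f(1.880000, -0.713603) = 0.906276
  k2 = f(2.100000, -0.514222) = 0.653063
  p ← -0.713603 + 0.44·0.653063 = -0.426256
p(2.32) ≈ -0.4263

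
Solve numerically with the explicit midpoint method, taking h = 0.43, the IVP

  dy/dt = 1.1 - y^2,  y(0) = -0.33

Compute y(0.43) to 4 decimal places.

0.1371

Midpoint: k1 = f(t_n, y_n); k2 = f(t_n + h/2, y_n + (h/2)·k1); y_{n+1} = y_n + h·k2.
t=0.000000, y=-0.330000:
  k1 = f(0.000000, -0.330000) = 0.991100
  k2 = f(0.215000, -0.116914) = 1.086331
  y ← -0.330000 + 0.43·1.086331 = 0.137122
y(0.43) ≈ 0.1371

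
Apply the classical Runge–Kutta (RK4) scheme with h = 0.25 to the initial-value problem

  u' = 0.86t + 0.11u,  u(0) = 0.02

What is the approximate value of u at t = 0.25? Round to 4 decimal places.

RK4: k1 = f(t_n, u_n); k2 = f(t_n + h/2, u_n + (h/2)·k1); k3 = f(t_n + h/2, u_n + (h/2)·k2); k4 = f(t_n + h, u_n + h·k3); u_{n+1} = u_n + (h/6)·(k1 + 2k2 + 2k3 + k4).
t=0.000000, u=0.020000:
  k1 = f(0.000000, 0.020000) = 0.002200
  k2 = f(0.125000, 0.020275) = 0.109730
  k3 = f(0.125000, 0.033716) = 0.111209
  k4 = f(0.250000, 0.047802) = 0.220258
  u ← 0.020000 + (0.25/6)·(k1 + 2k2 + 2k3 + k4) = 0.047681
u(0.25) ≈ 0.0477

0.0477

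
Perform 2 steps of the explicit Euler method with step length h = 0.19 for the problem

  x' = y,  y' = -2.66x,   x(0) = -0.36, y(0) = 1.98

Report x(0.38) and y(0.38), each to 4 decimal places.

Euler on (x,y): x_{n+1} = x_n + h·x', y_{n+1} = y_n + h·y'.
0.000000: (-0.360000, 1.980000); f=(1.980000, 0.957600) → (0.016200, 2.161944)
0.190000: (0.016200, 2.161944); f=(2.161944, -0.043092) → (0.426969, 2.153757)
(x(0.38), y(0.38)) ≈ (0.4270, 2.1538)

0.4270, 2.1538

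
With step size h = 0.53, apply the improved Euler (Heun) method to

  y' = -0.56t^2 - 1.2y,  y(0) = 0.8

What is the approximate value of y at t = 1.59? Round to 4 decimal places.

-0.4070

Heun: k1 = f(t_n, y_n); k2 = f(t_n + h, y_n + h·k1); y_{n+1} = y_n + (h/2)·(k1 + k2).
t=0.000000, y=0.800000:
  k1 = f(0.000000, 0.800000) = -0.960000
  k2 = f(0.530000, 0.291200) = -0.506744
  y ← 0.800000 + (0.53/2)·(-0.960000 + (-0.506744)) = 0.411313
t=0.530000, y=0.411313:
  k1 = f(0.530000, 0.411313) = -0.650879
  k2 = f(1.060000, 0.066347) = -0.708832
  y ← 0.411313 + (0.53/2)·(-0.650879 + (-0.708832)) = 0.050989
t=1.060000, y=0.050989:
  k1 = f(1.060000, 0.050989) = -0.690403
  k2 = f(1.590000, -0.314924) = -1.037827
  y ← 0.050989 + (0.53/2)·(-0.690403 + (-1.037827)) = -0.406992
y(1.59) ≈ -0.4070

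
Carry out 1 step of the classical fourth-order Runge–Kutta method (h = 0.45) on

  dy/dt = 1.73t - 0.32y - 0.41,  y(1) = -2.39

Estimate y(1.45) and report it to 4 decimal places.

-1.3492

RK4: k1 = f(t_n, y_n); k2 = f(t_n + h/2, y_n + (h/2)·k1); k3 = f(t_n + h/2, y_n + (h/2)·k2); k4 = f(t_n + h, y_n + h·k3); y_{n+1} = y_n + (h/6)·(k1 + 2k2 + 2k3 + k4).
t=1.000000, y=-2.390000:
  k1 = f(1.000000, -2.390000) = 2.084800
  k2 = f(1.225000, -1.920920) = 2.323944
  k3 = f(1.225000, -1.867113) = 2.306726
  k4 = f(1.450000, -1.351973) = 2.531131
  y ← -2.390000 + (0.45/6)·(k1 + 2k2 + 2k3 + k4) = -1.349205
y(1.45) ≈ -1.3492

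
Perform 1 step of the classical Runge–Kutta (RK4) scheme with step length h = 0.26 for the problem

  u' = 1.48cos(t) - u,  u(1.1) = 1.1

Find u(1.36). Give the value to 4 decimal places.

RK4: k1 = f(t_n, u_n); k2 = f(t_n + h/2, u_n + (h/2)·k1); k3 = f(t_n + h/2, u_n + (h/2)·k2); k4 = f(t_n + h, u_n + h·k3); u_{n+1} = u_n + (h/6)·(k1 + 2k2 + 2k3 + k4).
t=1.100000, u=1.100000:
  k1 = f(1.100000, 1.100000) = -0.428678
  k2 = f(1.230000, 1.044272) = -0.549600
  k3 = f(1.230000, 1.028552) = -0.533880
  k4 = f(1.360000, 0.961191) = -0.651518
  u ← 1.100000 + (0.26/6)·(k1 + 2k2 + 2k3 + k4) = 0.959290
u(1.36) ≈ 0.9593

0.9593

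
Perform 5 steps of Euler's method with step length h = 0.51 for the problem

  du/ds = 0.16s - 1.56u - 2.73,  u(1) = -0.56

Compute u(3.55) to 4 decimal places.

Euler: u_{n+1} = u_n + h·f(s_n, u_n).
s=1.000000, u=-0.560000: f=-1.696400 → u ← -0.560000 + 0.51·(-1.696400) = -1.425164
s=1.510000, u=-1.425164: f=-0.265144 → u ← -1.425164 + 0.51·(-0.265144) = -1.560388
s=2.020000, u=-1.560388: f=0.027405 → u ← -1.560388 + 0.51·0.027405 = -1.546411
s=2.530000, u=-1.546411: f=0.087201 → u ← -1.546411 + 0.51·0.087201 = -1.501938
s=3.040000, u=-1.501938: f=0.099424 → u ← -1.501938 + 0.51·0.099424 = -1.451232
u(3.55) ≈ -1.4512

-1.4512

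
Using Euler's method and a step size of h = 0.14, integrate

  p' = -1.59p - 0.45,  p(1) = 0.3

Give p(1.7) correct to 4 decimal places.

-0.1175

Euler: p_{n+1} = p_n + h·f(t_n, p_n).
t=1.000000, p=0.300000: f=-0.927000 → p ← 0.300000 + 0.14·(-0.927000) = 0.170220
t=1.140000, p=0.170220: f=-0.720650 → p ← 0.170220 + 0.14·(-0.720650) = 0.069329
t=1.280000, p=0.069329: f=-0.560233 → p ← 0.069329 + 0.14·(-0.560233) = -0.009104
t=1.420000, p=-0.009104: f=-0.435525 → p ← -0.009104 + 0.14·(-0.435525) = -0.070077
t=1.560000, p=-0.070077: f=-0.338577 → p ← -0.070077 + 0.14·(-0.338577) = -0.117478
p(1.7) ≈ -0.1175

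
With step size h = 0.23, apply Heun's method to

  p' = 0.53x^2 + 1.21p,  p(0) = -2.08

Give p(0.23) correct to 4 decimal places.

-2.7362

Heun: k1 = f(x_n, p_n); k2 = f(x_n + h, p_n + h·k1); p_{n+1} = p_n + (h/2)·(k1 + k2).
x=0.000000, p=-2.080000:
  k1 = f(0.000000, -2.080000) = -2.516800
  k2 = f(0.230000, -2.658864) = -3.189188
  p ← -2.080000 + (0.23/2)·(-2.516800 + (-3.189188)) = -2.736189
p(0.23) ≈ -2.7362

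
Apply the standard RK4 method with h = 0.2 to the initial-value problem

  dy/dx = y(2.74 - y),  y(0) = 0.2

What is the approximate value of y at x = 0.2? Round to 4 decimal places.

RK4: k1 = f(x_n, y_n); k2 = f(x_n + h/2, y_n + (h/2)·k1); k3 = f(x_n + h/2, y_n + (h/2)·k2); k4 = f(x_n + h, y_n + h·k3); y_{n+1} = y_n + (h/6)·(k1 + 2k2 + 2k3 + k4).
x=0.000000, y=0.200000:
  k1 = f(0.000000, 0.200000) = 0.508000
  k2 = f(0.100000, 0.250800) = 0.624291
  k3 = f(0.100000, 0.262429) = 0.650187
  k4 = f(0.200000, 0.330037) = 0.795378
  y ← 0.200000 + (0.2/6)·(k1 + 2k2 + 2k3 + k4) = 0.328411
y(0.2) ≈ 0.3284

0.3284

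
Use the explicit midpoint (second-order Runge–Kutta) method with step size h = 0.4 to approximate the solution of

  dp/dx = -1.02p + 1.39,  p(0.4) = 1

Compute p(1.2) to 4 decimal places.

Midpoint: k1 = f(x_n, p_n); k2 = f(x_n + h/2, p_n + (h/2)·k1); p_{n+1} = p_n + h·k2.
x=0.400000, p=1.000000:
  k1 = f(0.400000, 1.000000) = 0.370000
  k2 = f(0.600000, 1.074000) = 0.294520
  p ← 1.000000 + 0.4·0.294520 = 1.117808
x=0.800000, p=1.117808:
  k1 = f(0.800000, 1.117808) = 0.249836
  k2 = f(1.000000, 1.167775) = 0.198869
  p ← 1.117808 + 0.4·0.198869 = 1.197356
p(1.2) ≈ 1.1974

1.1974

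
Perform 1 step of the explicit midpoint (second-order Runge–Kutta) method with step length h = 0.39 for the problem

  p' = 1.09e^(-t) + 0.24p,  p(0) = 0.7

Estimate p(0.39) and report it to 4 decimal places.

Midpoint: k1 = f(t_n, p_n); k2 = f(t_n + h/2, p_n + (h/2)·k1); p_{n+1} = p_n + h·k2.
t=0.000000, p=0.700000:
  k1 = f(0.000000, 0.700000) = 1.258000
  k2 = f(0.195000, 0.945310) = 1.123764
  p ← 0.700000 + 0.39·1.123764 = 1.138268
p(0.39) ≈ 1.1383

1.1383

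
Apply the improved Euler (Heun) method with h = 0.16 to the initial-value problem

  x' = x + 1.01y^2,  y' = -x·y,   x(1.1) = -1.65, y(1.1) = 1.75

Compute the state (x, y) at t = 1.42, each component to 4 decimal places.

Heun on (x,y): k1 = f(t_n, state_n); k2 = f(t_n + h, state_n + h·k1); state_{n+1} = state_n + (h/2)·(k1 + k2).
1.100000: (-1.650000, 1.750000)
  k1 = (1.443125, 2.887500)
  predictor → (-1.419100, 2.212000)
  k2 = (3.522773, 3.139049)
  → (-1.252728, 2.232124)
1.260000: (-1.252728, 2.232124)
  k1 = (3.779473, 2.796244)
  predictor → (-0.648012, 2.679523)
  k2 = (6.603630, 1.736364)
  → (-0.422080, 2.594733)
(x(1.42), y(1.42)) ≈ (-0.4221, 2.5947)

-0.4221, 2.5947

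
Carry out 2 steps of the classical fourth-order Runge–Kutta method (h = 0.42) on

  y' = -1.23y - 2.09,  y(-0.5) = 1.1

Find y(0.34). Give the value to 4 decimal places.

RK4: k1 = f(x_n, y_n); k2 = f(x_n + h/2, y_n + (h/2)·k1); k3 = f(x_n + h/2, y_n + (h/2)·k2); k4 = f(x_n + h, y_n + h·k3); y_{n+1} = y_n + (h/6)·(k1 + 2k2 + 2k3 + k4).
x=-0.500000, y=1.100000:
  k1 = f(-0.500000, 1.100000) = -3.443000
  k2 = f(-0.290000, 0.376970) = -2.553673
  k3 = f(-0.290000, 0.563729) = -2.783386
  k4 = f(-0.080000, -0.069022) = -2.005103
  y ← 1.100000 + (0.42/6)·(k1 + 2k2 + 2k3 + k4) = -0.028555
x=-0.080000, y=-0.028555:
  k1 = f(-0.080000, -0.028555) = -2.054877
  k2 = f(0.130000, -0.460080) = -1.524102
  k3 = f(0.130000, -0.348617) = -1.661201
  k4 = f(0.340000, -0.726260) = -1.196700
  y ← -0.028555 + (0.42/6)·(k1 + 2k2 + 2k3 + k4) = -0.702108
y(0.34) ≈ -0.7021

-0.7021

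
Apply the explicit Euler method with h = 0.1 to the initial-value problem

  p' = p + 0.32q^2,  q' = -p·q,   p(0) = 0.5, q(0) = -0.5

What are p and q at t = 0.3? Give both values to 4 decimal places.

Euler on (p,q): p_{n+1} = p_n + h·p', q_{n+1} = q_n + h·q'.
0.000000: (0.500000, -0.500000); f=(0.580000, 0.250000) → (0.558000, -0.475000)
0.100000: (0.558000, -0.475000); f=(0.630200, 0.265050) → (0.621020, -0.448495)
0.200000: (0.621020, -0.448495); f=(0.685387, 0.278524) → (0.689559, -0.420643)
(p(0.3), q(0.3)) ≈ (0.6896, -0.4206)

0.6896, -0.4206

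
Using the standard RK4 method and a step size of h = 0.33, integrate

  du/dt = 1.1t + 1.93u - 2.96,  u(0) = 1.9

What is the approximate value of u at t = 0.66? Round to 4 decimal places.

3.2247

RK4: k1 = f(t_n, u_n); k2 = f(t_n + h/2, u_n + (h/2)·k1); k3 = f(t_n + h/2, u_n + (h/2)·k2); k4 = f(t_n + h, u_n + h·k3); u_{n+1} = u_n + (h/6)·(k1 + 2k2 + 2k3 + k4).
t=0.000000, u=1.900000:
  k1 = f(0.000000, 1.900000) = 0.707000
  k2 = f(0.165000, 2.016655) = 1.113644
  k3 = f(0.165000, 2.083751) = 1.243140
  k4 = f(0.330000, 2.310236) = 1.861756
  u ← 1.900000 + (0.33/6)·(k1 + 2k2 + 2k3 + k4) = 2.300528
t=0.330000, u=2.300528:
  k1 = f(0.330000, 2.300528) = 1.843019
  k2 = f(0.495000, 2.604626) = 2.611428
  k3 = f(0.495000, 2.731413) = 2.856128
  k4 = f(0.660000, 3.243050) = 4.025087
  u ← 2.300528 + (0.33/6)·(k1 + 2k2 + 2k3 + k4) = 3.224705
u(0.66) ≈ 3.2247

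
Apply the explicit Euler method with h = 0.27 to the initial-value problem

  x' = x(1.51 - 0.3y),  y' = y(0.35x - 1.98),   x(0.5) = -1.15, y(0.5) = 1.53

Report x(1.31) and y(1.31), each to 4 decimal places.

Euler on (x,y): x_{n+1} = x_n + h·x', y_{n+1} = y_n + h·y'.
0.500000: (-1.150000, 1.530000); f=(-1.208650, -3.645225) → (-1.476335, 0.545789)
0.770000: (-1.476335, 0.545789); f=(-1.987536, -1.362682) → (-2.012970, 0.177865)
1.040000: (-2.012970, 0.177865); f=(-2.932174, -0.477486) → (-2.804657, 0.048944)
(x(1.31), y(1.31)) ≈ (-2.8047, 0.0489)

-2.8047, 0.0489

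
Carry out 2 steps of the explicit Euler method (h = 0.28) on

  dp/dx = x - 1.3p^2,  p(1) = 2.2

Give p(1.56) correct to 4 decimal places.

0.8889

Euler: p_{n+1} = p_n + h·f(x_n, p_n).
x=1.000000, p=2.200000: f=-5.292000 → p ← 2.200000 + 0.28·(-5.292000) = 0.718240
x=1.280000, p=0.718240: f=0.609371 → p ← 0.718240 + 0.28·0.609371 = 0.888864
p(1.56) ≈ 0.8889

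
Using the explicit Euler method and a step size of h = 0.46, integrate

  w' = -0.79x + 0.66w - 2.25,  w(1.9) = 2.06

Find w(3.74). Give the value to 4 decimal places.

Euler: w_{n+1} = w_n + h·f(x_n, w_n).
x=1.900000, w=2.060000: f=-2.391400 → w ← 2.060000 + 0.46·(-2.391400) = 0.959956
x=2.360000, w=0.959956: f=-3.480829 → w ← 0.959956 + 0.46·(-3.480829) = -0.641225
x=2.820000, w=-0.641225: f=-4.901009 → w ← -0.641225 + 0.46·(-4.901009) = -2.895689
x=3.280000, w=-2.895689: f=-6.752355 → w ← -2.895689 + 0.46·(-6.752355) = -6.001773
w(3.74) ≈ -6.0018

-6.0018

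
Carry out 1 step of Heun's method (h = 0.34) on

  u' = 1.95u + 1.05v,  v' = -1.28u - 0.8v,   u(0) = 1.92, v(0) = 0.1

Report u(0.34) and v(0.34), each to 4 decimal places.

Heun on (u,v): k1 = f(s_n, state_n); k2 = f(s_n + h, state_n + h·k1); state_{n+1} = state_n + (h/2)·(k1 + k2).
0.000000: (1.920000, 0.100000)
  k1 = (3.849000, -2.537600)
  predictor → (3.228660, -0.762784)
  k2 = (5.494964, -3.522458)
  → (3.508474, -0.930210)
(u(0.34), v(0.34)) ≈ (3.5085, -0.9302)

3.5085, -0.9302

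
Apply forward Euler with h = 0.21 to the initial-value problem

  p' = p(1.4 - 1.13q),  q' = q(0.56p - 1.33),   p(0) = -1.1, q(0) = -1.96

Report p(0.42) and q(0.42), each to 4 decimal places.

-3.0361, -0.5716

Euler on (p,q): p_{n+1} = p_n + h·p', q_{n+1} = q_n + h·q'.
0.000000: (-1.100000, -1.960000); f=(-3.976280, 3.814160) → (-1.935019, -1.159026)
0.210000: (-1.935019, -1.159026); f=(-5.243320, 2.797438) → (-3.036116, -0.571564)
(p(0.42), q(0.42)) ≈ (-3.0361, -0.5716)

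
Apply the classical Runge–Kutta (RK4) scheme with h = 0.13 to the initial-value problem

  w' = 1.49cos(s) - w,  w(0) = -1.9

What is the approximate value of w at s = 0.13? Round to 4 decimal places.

RK4: k1 = f(s_n, w_n); k2 = f(s_n + h/2, w_n + (h/2)·k1); k3 = f(s_n + h/2, w_n + (h/2)·k2); k4 = f(s_n + h, w_n + h·k3); w_{n+1} = w_n + (h/6)·(k1 + 2k2 + 2k3 + k4).
s=0.000000, w=-1.900000:
  k1 = f(0.000000, -1.900000) = 3.390000
  k2 = f(0.065000, -1.679650) = 3.166503
  k3 = f(0.065000, -1.694177) = 3.181031
  k4 = f(0.130000, -1.486466) = 2.963893
  w ← -1.900000 + (0.13/6)·(k1 + 2k2 + 2k3 + k4) = -1.487272
w(0.13) ≈ -1.4873

-1.4873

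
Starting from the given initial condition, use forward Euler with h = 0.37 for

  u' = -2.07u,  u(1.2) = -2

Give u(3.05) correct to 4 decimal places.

-0.0014

Euler: u_{n+1} = u_n + h·f(t_n, u_n).
t=1.200000, u=-2.000000: f=4.140000 → u ← -2.000000 + 0.37·4.140000 = -0.468200
t=1.570000, u=-0.468200: f=0.969174 → u ← -0.468200 + 0.37·0.969174 = -0.109606
t=1.940000, u=-0.109606: f=0.226884 → u ← -0.109606 + 0.37·0.226884 = -0.025659
t=2.310000, u=-0.025659: f=0.053113 → u ← -0.025659 + 0.37·0.053113 = -0.006007
t=2.680000, u=-0.006007: f=0.012434 → u ← -0.006007 + 0.37·0.012434 = -0.001406
u(3.05) ≈ -0.0014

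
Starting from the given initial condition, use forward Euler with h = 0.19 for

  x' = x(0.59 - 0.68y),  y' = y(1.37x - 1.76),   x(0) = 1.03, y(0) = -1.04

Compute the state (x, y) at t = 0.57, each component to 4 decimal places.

1.9663, -1.0477

Euler on (x,y): x_{n+1} = x_n + h·x', y_{n+1} = y_n + h·y'.
0.000000: (1.030000, -1.040000); f=(1.336116, 0.362856) → (1.283862, -0.971057)
0.190000: (1.283862, -0.971057); f=(1.605237, 0.001077) → (1.588857, -0.970853)
0.380000: (1.588857, -0.970853); f=(1.986357, -0.404588) → (1.966265, -1.047724)
(x(0.57), y(0.57)) ≈ (1.9663, -1.0477)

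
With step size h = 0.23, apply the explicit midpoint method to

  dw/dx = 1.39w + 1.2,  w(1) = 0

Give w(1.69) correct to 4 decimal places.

Midpoint: k1 = f(x_n, w_n); k2 = f(x_n + h/2, w_n + (h/2)·k1); w_{n+1} = w_n + h·k2.
x=1.000000, w=0.000000:
  k1 = f(1.000000, 0.000000) = 1.200000
  k2 = f(1.115000, 0.138000) = 1.391820
  w ← 0.000000 + 0.23·1.391820 = 0.320119
x=1.230000, w=0.320119:
  k1 = f(1.230000, 0.320119) = 1.644965
  k2 = f(1.345000, 0.509290) = 1.907912
  w ← 0.320119 + 0.23·1.907912 = 0.758938
x=1.460000, w=0.758938:
  k1 = f(1.460000, 0.758938) = 2.254924
  k2 = f(1.575000, 1.018255) = 2.615374
  w ← 0.758938 + 0.23·2.615374 = 1.360475
w(1.69) ≈ 1.3605

1.3605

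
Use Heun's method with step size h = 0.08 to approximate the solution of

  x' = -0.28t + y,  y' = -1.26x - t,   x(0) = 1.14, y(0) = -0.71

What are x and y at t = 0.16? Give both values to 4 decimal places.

1.0044, -0.9401

Heun on (x,y): k1 = f(t_n, state_n); k2 = f(t_n + h, state_n + h·k1); state_{n+1} = state_n + (h/2)·(k1 + k2).
0.000000: (1.140000, -0.710000)
  k1 = (-0.710000, -1.436400)
  predictor → (1.083200, -0.824912)
  k2 = (-0.847312, -1.444832)
  → (1.077708, -0.825249)
0.080000: (1.077708, -0.825249)
  k1 = (-0.847649, -1.437911)
  predictor → (1.009896, -0.940282)
  k2 = (-0.985082, -1.432468)
  → (1.004398, -0.940064)
(x(0.16), y(0.16)) ≈ (1.0044, -0.9401)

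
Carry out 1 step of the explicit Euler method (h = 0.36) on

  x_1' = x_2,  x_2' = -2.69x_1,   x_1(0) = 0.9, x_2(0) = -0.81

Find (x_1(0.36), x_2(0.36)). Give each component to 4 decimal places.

0.6084, -1.6816

Euler on (x_1,x_2): x_1_{n+1} = x_1_n + h·x_1', x_2_{n+1} = x_2_n + h·x_2'.
0.000000: (0.900000, -0.810000); f=(-0.810000, -2.421000) → (0.608400, -1.681560)
(x_1(0.36), x_2(0.36)) ≈ (0.6084, -1.6816)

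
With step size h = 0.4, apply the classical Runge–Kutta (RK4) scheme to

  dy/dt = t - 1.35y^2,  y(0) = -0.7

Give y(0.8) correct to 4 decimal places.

-1.6639

RK4: k1 = f(t_n, y_n); k2 = f(t_n + h/2, y_n + (h/2)·k1); k3 = f(t_n + h/2, y_n + (h/2)·k2); k4 = f(t_n + h, y_n + h·k3); y_{n+1} = y_n + (h/6)·(k1 + 2k2 + 2k3 + k4).
t=0.000000, y=-0.700000:
  k1 = f(0.000000, -0.700000) = -0.661500
  k2 = f(0.200000, -0.832300) = -0.735176
  k3 = f(0.200000, -0.847035) = -0.768583
  k4 = f(0.400000, -1.007433) = -0.970144
  y ← -0.700000 + (0.4/6)·(k1 + 2k2 + 2k3 + k4) = -1.009278
t=0.400000, y=-1.009278:
  k1 = f(0.400000, -1.009278) = -0.975165
  k2 = f(0.600000, -1.204311) = -1.357991
  k3 = f(0.600000, -1.280876) = -1.614868
  k4 = f(0.800000, -1.655225) = -2.898688
  y ← -1.009278 + (0.4/6)·(k1 + 2k2 + 2k3 + k4) = -1.663916
y(0.8) ≈ -1.6639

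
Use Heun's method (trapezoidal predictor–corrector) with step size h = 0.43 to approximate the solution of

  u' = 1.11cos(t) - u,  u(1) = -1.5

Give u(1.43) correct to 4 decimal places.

-0.8867

Heun: k1 = f(t_n, u_n); k2 = f(t_n + h, u_n + h·k1); u_{n+1} = u_n + (h/2)·(k1 + k2).
t=1.000000, u=-1.500000:
  k1 = f(1.000000, -1.500000) = 2.099736
  k2 = f(1.430000, -0.597114) = 0.752882
  u ← -1.500000 + (0.43/2)·(2.099736 + 0.752882) = -0.886687
u(1.43) ≈ -0.8867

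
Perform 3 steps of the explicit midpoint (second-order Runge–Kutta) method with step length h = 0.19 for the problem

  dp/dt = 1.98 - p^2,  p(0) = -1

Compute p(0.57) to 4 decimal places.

Midpoint: k1 = f(t_n, p_n); k2 = f(t_n + h/2, p_n + (h/2)·k1); p_{n+1} = p_n + h·k2.
t=0.000000, p=-1.000000:
  k1 = f(0.000000, -1.000000) = 0.980000
  k2 = f(0.095000, -0.906900) = 1.157532
  p ← -1.000000 + 0.19·1.157532 = -0.780069
t=0.190000, p=-0.780069:
  k1 = f(0.190000, -0.780069) = 1.371493
  k2 = f(0.285000, -0.649777) = 1.557790
  p ← -0.780069 + 0.19·1.557790 = -0.484089
t=0.380000, p=-0.484089:
  k1 = f(0.380000, -0.484089) = 1.745658
  k2 = f(0.475000, -0.318251) = 1.878716
  p ← -0.484089 + 0.19·1.878716 = -0.127133
p(0.57) ≈ -0.1271

-0.1271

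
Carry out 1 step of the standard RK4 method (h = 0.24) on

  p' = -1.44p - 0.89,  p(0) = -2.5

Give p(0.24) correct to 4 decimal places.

-1.9502

RK4: k1 = f(x_n, p_n); k2 = f(x_n + h/2, p_n + (h/2)·k1); k3 = f(x_n + h/2, p_n + (h/2)·k2); k4 = f(x_n + h, p_n + h·k3); p_{n+1} = p_n + (h/6)·(k1 + 2k2 + 2k3 + k4).
x=0.000000, p=-2.500000:
  k1 = f(0.000000, -2.500000) = 2.710000
  k2 = f(0.120000, -2.174800) = 2.241712
  k3 = f(0.120000, -2.230995) = 2.322632
  k4 = f(0.240000, -1.942568) = 1.907298
  p ← -2.500000 + (0.24/6)·(k1 + 2k2 + 2k3 + k4) = -1.950161
p(0.24) ≈ -1.9502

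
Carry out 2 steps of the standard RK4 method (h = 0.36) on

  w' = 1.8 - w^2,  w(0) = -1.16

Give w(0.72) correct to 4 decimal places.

RK4: k1 = f(t_n, w_n); k2 = f(t_n + h/2, w_n + (h/2)·k1); k3 = f(t_n + h/2, w_n + (h/2)·k2); k4 = f(t_n + h, w_n + h·k3); w_{n+1} = w_n + (h/6)·(k1 + 2k2 + 2k3 + k4).
t=0.000000, w=-1.160000:
  k1 = f(0.000000, -1.160000) = 0.454400
  k2 = f(0.180000, -1.078208) = 0.637468
  k3 = f(0.180000, -1.045256) = 0.707440
  k4 = f(0.360000, -0.905322) = 0.980393
  w ← -1.160000 + (0.36/6)·(k1 + 2k2 + 2k3 + k4) = -0.912523
t=0.360000, w=-0.912523:
  k1 = f(0.360000, -0.912523) = 0.967301
  k2 = f(0.540000, -0.738409) = 1.254752
  k3 = f(0.540000, -0.686668) = 1.328487
  k4 = f(0.720000, -0.434268) = 1.611411
  w ← -0.912523 + (0.36/6)·(k1 + 2k2 + 2k3 + k4) = -0.447812
w(0.72) ≈ -0.4478

-0.4478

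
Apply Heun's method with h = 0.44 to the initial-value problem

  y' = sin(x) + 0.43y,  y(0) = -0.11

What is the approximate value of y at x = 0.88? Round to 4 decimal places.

0.2338

Heun: k1 = f(x_n, y_n); k2 = f(x_n + h, y_n + h·k1); y_{n+1} = y_n + (h/2)·(k1 + k2).
x=0.000000, y=-0.110000:
  k1 = f(0.000000, -0.110000) = -0.047300
  k2 = f(0.440000, -0.130812) = 0.369690
  y ← -0.110000 + (0.44/2)·(-0.047300 + 0.369690) = -0.039074
x=0.440000, y=-0.039074:
  k1 = f(0.440000, -0.039074) = 0.409138
  k2 = f(0.880000, 0.140946) = 0.831346
  y ← -0.039074 + (0.44/2)·(0.409138 + 0.831346) = 0.233832
y(0.88) ≈ 0.2338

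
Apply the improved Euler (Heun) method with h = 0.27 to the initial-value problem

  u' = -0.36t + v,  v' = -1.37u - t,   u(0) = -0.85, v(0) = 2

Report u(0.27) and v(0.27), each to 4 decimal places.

-0.2807, 2.1781

Heun on (u,v): k1 = f(t_n, state_n); k2 = f(t_n + h, state_n + h·k1); state_{n+1} = state_n + (h/2)·(k1 + k2).
0.000000: (-0.850000, 2.000000)
  k1 = (2.000000, 1.164500)
  predictor → (-0.310000, 2.314415)
  k2 = (2.217215, 0.154700)
  → (-0.280676, 2.178092)
(u(0.27), v(0.27)) ≈ (-0.2807, 2.1781)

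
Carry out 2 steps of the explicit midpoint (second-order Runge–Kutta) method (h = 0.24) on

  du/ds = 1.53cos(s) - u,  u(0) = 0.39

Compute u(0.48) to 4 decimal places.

0.7963

Midpoint: k1 = f(s_n, u_n); k2 = f(s_n + h/2, u_n + (h/2)·k1); u_{n+1} = u_n + h·k2.
s=0.000000, u=0.390000:
  k1 = f(0.000000, 0.390000) = 1.140000
  k2 = f(0.120000, 0.526800) = 0.992197
  u ← 0.390000 + 0.24·0.992197 = 0.628127
s=0.240000, u=0.628127:
  k1 = f(0.240000, 0.628127) = 0.858020
  k2 = f(0.360000, 0.731090) = 0.700832
  u ← 0.628127 + 0.24·0.700832 = 0.796327
u(0.48) ≈ 0.7963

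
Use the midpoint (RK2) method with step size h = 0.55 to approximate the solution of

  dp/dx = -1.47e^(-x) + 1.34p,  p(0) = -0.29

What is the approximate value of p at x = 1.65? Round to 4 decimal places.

-7.3901

Midpoint: k1 = f(x_n, p_n); k2 = f(x_n + h/2, p_n + (h/2)·k1); p_{n+1} = p_n + h·k2.
x=0.000000, p=-0.290000:
  k1 = f(0.000000, -0.290000) = -1.858600
  k2 = f(0.275000, -0.801115) = -2.190065
  p ← -0.290000 + 0.55·(-2.190065) = -1.494536
x=0.550000, p=-1.494536:
  k1 = f(0.550000, -1.494536) = -2.850794
  k2 = f(0.825000, -2.278504) = -3.697401
  p ← -1.494536 + 0.55·(-3.697401) = -3.528106
x=1.100000, p=-3.528106:
  k1 = f(1.100000, -3.528106) = -5.216983
  k2 = f(1.375000, -4.962777) = -7.021795
  p ← -3.528106 + 0.55·(-7.021795) = -7.390094
p(1.65) ≈ -7.3901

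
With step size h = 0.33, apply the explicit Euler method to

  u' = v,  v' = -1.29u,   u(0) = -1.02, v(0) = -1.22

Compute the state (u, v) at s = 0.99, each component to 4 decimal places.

Euler on (u,v): u_{n+1} = u_n + h·u', v_{n+1} = v_n + h·v'.
0.000000: (-1.020000, -1.220000); f=(-1.220000, 1.315800) → (-1.422600, -0.785786)
0.330000: (-1.422600, -0.785786); f=(-0.785786, 1.835154) → (-1.681909, -0.180185)
0.660000: (-1.681909, -0.180185); f=(-0.180185, 2.169663) → (-1.741370, 0.535804)
(u(0.99), v(0.99)) ≈ (-1.7414, 0.5358)

-1.7414, 0.5358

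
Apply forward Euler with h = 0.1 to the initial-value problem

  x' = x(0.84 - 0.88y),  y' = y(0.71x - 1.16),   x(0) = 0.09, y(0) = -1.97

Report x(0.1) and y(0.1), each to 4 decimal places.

0.1132, -1.7541

Euler on (x,y): x_{n+1} = x_n + h·x', y_{n+1} = y_n + h·y'.
0.000000: (0.090000, -1.970000); f=(0.231624, 2.159317) → (0.113162, -1.754068)
(x(0.1), y(0.1)) ≈ (0.1132, -1.7541)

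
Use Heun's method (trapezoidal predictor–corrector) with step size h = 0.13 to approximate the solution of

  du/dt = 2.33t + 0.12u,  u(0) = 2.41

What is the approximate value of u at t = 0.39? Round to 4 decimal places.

Heun: k1 = f(t_n, u_n); k2 = f(t_n + h, u_n + h·k1); u_{n+1} = u_n + (h/2)·(k1 + k2).
t=0.000000, u=2.410000:
  k1 = f(0.000000, 2.410000) = 0.289200
  k2 = f(0.130000, 2.447596) = 0.596612
  u ← 2.410000 + (0.13/2)·(0.289200 + 0.596612) = 2.467578
t=0.130000, u=2.467578:
  k1 = f(0.130000, 2.467578) = 0.599009
  k2 = f(0.260000, 2.545449) = 0.911254
  u ← 2.467578 + (0.13/2)·(0.599009 + 0.911254) = 2.565745
t=0.260000, u=2.565745:
  k1 = f(0.260000, 2.565745) = 0.913689
  k2 = f(0.390000, 2.684524) = 1.230843
  u ← 2.565745 + (0.13/2)·(0.913689 + 1.230843) = 2.705139
u(0.39) ≈ 2.7051

2.7051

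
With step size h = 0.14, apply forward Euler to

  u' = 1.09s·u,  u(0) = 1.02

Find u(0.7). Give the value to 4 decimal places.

Euler: u_{n+1} = u_n + h·f(s_n, u_n).
s=0.000000, u=1.020000: f=0.000000 → u ← 1.020000 + 0.14·0.000000 = 1.020000
s=0.140000, u=1.020000: f=0.155652 → u ← 1.020000 + 0.14·0.155652 = 1.041791
s=0.280000, u=1.041791: f=0.317955 → u ← 1.041791 + 0.14·0.317955 = 1.086305
s=0.420000, u=1.086305: f=0.497310 → u ← 1.086305 + 0.14·0.497310 = 1.155928
s=0.560000, u=1.155928: f=0.705579 → u ← 1.155928 + 0.14·0.705579 = 1.254709
u(0.7) ≈ 1.2547

1.2547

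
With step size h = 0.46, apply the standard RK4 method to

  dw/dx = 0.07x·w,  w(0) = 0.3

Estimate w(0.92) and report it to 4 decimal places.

0.3090

RK4: k1 = f(x_n, w_n); k2 = f(x_n + h/2, w_n + (h/2)·k1); k3 = f(x_n + h/2, w_n + (h/2)·k2); k4 = f(x_n + h, w_n + h·k3); w_{n+1} = w_n + (h/6)·(k1 + 2k2 + 2k3 + k4).
x=0.000000, w=0.300000:
  k1 = f(0.000000, 0.300000) = 0.000000
  k2 = f(0.230000, 0.300000) = 0.004830
  k3 = f(0.230000, 0.301111) = 0.004848
  k4 = f(0.460000, 0.302230) = 0.009732
  w ← 0.300000 + (0.46/6)·(k1 + 2k2 + 2k3 + k4) = 0.302230
x=0.460000, w=0.302230:
  k1 = f(0.460000, 0.302230) = 0.009732
  k2 = f(0.690000, 0.304468) = 0.014706
  k3 = f(0.690000, 0.305612) = 0.014761
  k4 = f(0.920000, 0.309020) = 0.019901
  w ← 0.302230 + (0.46/6)·(k1 + 2k2 + 2k3 + k4) = 0.309020
w(0.92) ≈ 0.3090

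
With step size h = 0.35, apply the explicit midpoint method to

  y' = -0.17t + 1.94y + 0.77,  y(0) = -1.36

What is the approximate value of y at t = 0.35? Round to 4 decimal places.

-2.2464

Midpoint: k1 = f(t_n, y_n); k2 = f(t_n + h/2, y_n + (h/2)·k1); y_{n+1} = y_n + h·k2.
t=0.000000, y=-1.360000:
  k1 = f(0.000000, -1.360000) = -1.868400
  k2 = f(0.175000, -1.686970) = -2.532472
  y ← -1.360000 + 0.35·(-2.532472) = -2.246365
y(0.35) ≈ -2.2464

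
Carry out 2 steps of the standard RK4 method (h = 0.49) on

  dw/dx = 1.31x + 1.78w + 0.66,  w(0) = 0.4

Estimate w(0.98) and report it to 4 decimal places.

RK4: k1 = f(x_n, w_n); k2 = f(x_n + h/2, w_n + (h/2)·k1); k3 = f(x_n + h/2, w_n + (h/2)·k2); k4 = f(x_n + h, w_n + h·k3); w_{n+1} = w_n + (h/6)·(k1 + 2k2 + 2k3 + k4).
x=0.000000, w=0.400000:
  k1 = f(0.000000, 0.400000) = 1.372000
  k2 = f(0.245000, 0.736140) = 2.291279
  k3 = f(0.245000, 0.961363) = 2.692177
  k4 = f(0.490000, 1.719167) = 4.362017
  w ← 0.400000 + (0.49/6)·(k1 + 2k2 + 2k3 + k4) = 1.682243
x=0.490000, w=1.682243:
  k1 = f(0.490000, 1.682243) = 4.296292
  k2 = f(0.735000, 2.734834) = 6.490854
  k3 = f(0.735000, 3.272502) = 7.447903
  k4 = f(0.980000, 5.331715) = 11.434253
  w ← 1.682243 + (0.49/6)·(k1 + 2k2 + 2k3 + k4) = 5.243567
w(0.98) ≈ 5.2436

5.2436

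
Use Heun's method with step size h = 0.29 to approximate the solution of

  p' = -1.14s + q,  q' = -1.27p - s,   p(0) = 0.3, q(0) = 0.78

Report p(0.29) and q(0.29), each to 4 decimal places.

Heun on (p,q): k1 = f(s_n, state_n); k2 = f(s_n + h, state_n + h·k1); state_{n+1} = state_n + (h/2)·(k1 + k2).
0.000000: (0.300000, 0.780000)
  k1 = (0.780000, -0.381000)
  predictor → (0.526200, 0.669510)
  k2 = (0.338910, -0.958274)
  → (0.462242, 0.585805)
(p(0.29), q(0.29)) ≈ (0.4622, 0.5858)

0.4622, 0.5858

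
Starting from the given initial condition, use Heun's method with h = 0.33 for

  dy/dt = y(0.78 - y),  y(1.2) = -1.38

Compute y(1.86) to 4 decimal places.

-14.2183

Heun: k1 = f(t_n, y_n); k2 = f(t_n + h, y_n + h·k1); y_{n+1} = y_n + (h/2)·(k1 + k2).
t=1.200000, y=-1.380000:
  k1 = f(1.200000, -1.380000) = -2.980800
  k2 = f(1.530000, -2.363664) = -7.430565
  y ← -1.380000 + (0.33/2)·(-2.980800 + (-7.430565)) = -3.097875
t=1.530000, y=-3.097875:
  k1 = f(1.530000, -3.097875) = -12.013174
  k2 = f(1.860000, -7.062223) = -55.383524
  y ← -3.097875 + (0.33/2)·(-12.013174 + (-55.383524)) = -14.218330
y(1.86) ≈ -14.2183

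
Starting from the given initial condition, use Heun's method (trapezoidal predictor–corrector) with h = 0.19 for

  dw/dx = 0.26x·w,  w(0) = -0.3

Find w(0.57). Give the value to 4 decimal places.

Heun: k1 = f(x_n, w_n); k2 = f(x_n + h, w_n + h·k1); w_{n+1} = w_n + (h/2)·(k1 + k2).
x=0.000000, w=-0.300000:
  k1 = f(0.000000, -0.300000) = 0.000000
  k2 = f(0.190000, -0.300000) = -0.014820
  w ← -0.300000 + (0.19/2)·(0.000000 + (-0.014820)) = -0.301408
x=0.190000, w=-0.301408:
  k1 = f(0.190000, -0.301408) = -0.014890
  k2 = f(0.380000, -0.304237) = -0.030059
  w ← -0.301408 + (0.19/2)·(-0.014890 + (-0.030059)) = -0.305678
x=0.380000, w=-0.305678:
  k1 = f(0.380000, -0.305678) = -0.030201
  k2 = f(0.570000, -0.311416) = -0.046152
  w ← -0.305678 + (0.19/2)·(-0.030201 + (-0.046152)) = -0.312931
w(0.57) ≈ -0.3129

-0.3129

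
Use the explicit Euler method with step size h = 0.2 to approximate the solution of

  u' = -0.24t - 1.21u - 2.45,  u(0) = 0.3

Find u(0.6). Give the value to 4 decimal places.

Euler: u_{n+1} = u_n + h·f(t_n, u_n).
t=0.000000, u=0.300000: f=-2.813000 → u ← 0.300000 + 0.2·(-2.813000) = -0.262600
t=0.200000, u=-0.262600: f=-2.180254 → u ← -0.262600 + 0.2·(-2.180254) = -0.698651
t=0.400000, u=-0.698651: f=-1.700633 → u ← -0.698651 + 0.2·(-1.700633) = -1.038777
u(0.6) ≈ -1.0388

-1.0388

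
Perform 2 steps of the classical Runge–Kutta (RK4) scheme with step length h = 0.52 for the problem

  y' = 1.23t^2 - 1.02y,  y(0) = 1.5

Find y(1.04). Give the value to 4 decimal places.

RK4: k1 = f(t_n, y_n); k2 = f(t_n + h/2, y_n + (h/2)·k1); k3 = f(t_n + h/2, y_n + (h/2)·k2); k4 = f(t_n + h, y_n + h·k3); y_{n+1} = y_n + (h/6)·(k1 + 2k2 + 2k3 + k4).
t=0.000000, y=1.500000:
  k1 = f(0.000000, 1.500000) = -1.530000
  k2 = f(0.260000, 1.102200) = -1.041096
  k3 = f(0.260000, 1.229315) = -1.170753
  k4 = f(0.520000, 0.891208) = -0.576440
  y ← 1.500000 + (0.52/6)·(k1 + 2k2 + 2k3 + k4) = 0.934055
t=0.520000, y=0.934055:
  k1 = f(0.520000, 0.934055) = -0.620144
  k2 = f(0.780000, 0.772817) = -0.039942
  k3 = f(0.780000, 0.923670) = -0.193811
  k4 = f(1.040000, 0.833273) = 0.480430
  y ← 0.934055 + (0.52/6)·(k1 + 2k2 + 2k3 + k4) = 0.881429
y(1.04) ≈ 0.8814

0.8814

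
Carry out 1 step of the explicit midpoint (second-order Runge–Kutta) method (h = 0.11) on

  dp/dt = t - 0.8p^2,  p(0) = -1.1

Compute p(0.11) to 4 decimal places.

-1.2110

Midpoint: k1 = f(t_n, p_n); k2 = f(t_n + h/2, p_n + (h/2)·k1); p_{n+1} = p_n + h·k2.
t=0.000000, p=-1.100000:
  k1 = f(0.000000, -1.100000) = -0.968000
  k2 = f(0.055000, -1.153240) = -1.008970
  p ← -1.100000 + 0.11·(-1.008970) = -1.210987
p(0.11) ≈ -1.2110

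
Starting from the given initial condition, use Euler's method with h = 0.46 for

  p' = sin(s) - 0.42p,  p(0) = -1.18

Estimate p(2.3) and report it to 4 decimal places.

0.7499

Euler: p_{n+1} = p_n + h·f(s_n, p_n).
s=0.000000, p=-1.180000: f=0.495600 → p ← -1.180000 + 0.46·0.495600 = -0.952024
s=0.460000, p=-0.952024: f=0.843798 → p ← -0.952024 + 0.46·0.843798 = -0.563877
s=0.920000, p=-0.563877: f=1.032430 → p ← -0.563877 + 0.46·1.032430 = -0.088959
s=1.380000, p=-0.088959: f=1.019216 → p ← -0.088959 + 0.46·1.019216 = 0.379880
s=1.840000, p=0.379880: f=0.804433 → p ← 0.379880 + 0.46·0.804433 = 0.749920
p(2.3) ≈ 0.7499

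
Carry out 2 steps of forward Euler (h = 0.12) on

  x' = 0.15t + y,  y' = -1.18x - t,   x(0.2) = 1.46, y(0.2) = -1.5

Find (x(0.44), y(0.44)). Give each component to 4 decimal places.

Euler on (x,y): x_{n+1} = x_n + h·x', y_{n+1} = y_n + h·y'.
0.200000: (1.460000, -1.500000); f=(-1.470000, -1.922800) → (1.283600, -1.730736)
0.320000: (1.283600, -1.730736); f=(-1.682736, -1.834648) → (1.081672, -1.950894)
(x(0.44), y(0.44)) ≈ (1.0817, -1.9509)

1.0817, -1.9509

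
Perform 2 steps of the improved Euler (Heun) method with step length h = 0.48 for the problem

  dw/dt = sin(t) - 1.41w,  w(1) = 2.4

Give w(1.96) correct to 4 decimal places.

Heun: k1 = f(t_n, w_n); k2 = f(t_n + h, w_n + h·k1); w_{n+1} = w_n + (h/2)·(k1 + k2).
t=1.000000, w=2.400000:
  k1 = f(1.000000, 2.400000) = -2.542529
  k2 = f(1.480000, 1.179586) = -0.667336
  w ← 2.400000 + (0.48/2)·(-2.542529 + (-0.667336)) = 1.629633
t=1.480000, w=1.629633:
  k1 = f(1.480000, 1.629633) = -1.301901
  k2 = f(1.960000, 1.004720) = -0.491444
  w ← 1.629633 + (0.48/2)·(-1.301901 + (-0.491444)) = 1.199230
w(1.96) ≈ 1.1992

1.1992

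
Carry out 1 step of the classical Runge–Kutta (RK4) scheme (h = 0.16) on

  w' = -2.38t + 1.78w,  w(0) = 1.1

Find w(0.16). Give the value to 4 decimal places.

RK4: k1 = f(t_n, w_n); k2 = f(t_n + h/2, w_n + (h/2)·k1); k3 = f(t_n + h/2, w_n + (h/2)·k2); k4 = f(t_n + h, w_n + h·k3); w_{n+1} = w_n + (h/6)·(k1 + 2k2 + 2k3 + k4).
t=0.000000, w=1.100000:
  k1 = f(0.000000, 1.100000) = 1.958000
  k2 = f(0.080000, 1.256640) = 2.046419
  k3 = f(0.080000, 1.263714) = 2.059010
  k4 = f(0.160000, 1.429442) = 2.163606
  w ← 1.100000 + (0.16/6)·(k1 + 2k2 + 2k3 + k4) = 1.428866
w(0.16) ≈ 1.4289

1.4289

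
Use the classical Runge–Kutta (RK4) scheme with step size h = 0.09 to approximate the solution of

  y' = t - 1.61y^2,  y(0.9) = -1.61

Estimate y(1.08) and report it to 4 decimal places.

-2.6561

RK4: k1 = f(t_n, y_n); k2 = f(t_n + h/2, y_n + (h/2)·k1); k3 = f(t_n + h/2, y_n + (h/2)·k2); k4 = f(t_n + h, y_n + h·k3); y_{n+1} = y_n + (h/6)·(k1 + 2k2 + 2k3 + k4).
t=0.900000, y=-1.610000:
  k1 = f(0.900000, -1.610000) = -3.273281
  k2 = f(0.945000, -1.757298) = -4.026833
  k3 = f(0.945000, -1.791207) = -4.220563
  k4 = f(0.990000, -1.989851) = -5.384804
  y ← -1.610000 + (0.09/6)·(k1 + 2k2 + 2k3 + k4) = -1.987293
t=0.990000, y=-1.987293:
  k1 = f(0.990000, -1.987293) = -5.368428
  k2 = f(1.035000, -2.228872) = -6.963274
  k3 = f(1.035000, -2.300641) = -7.486644
  k4 = f(1.080000, -2.661091) = -10.321064
  y ← -1.987293 + (0.09/6)·(k1 + 2k2 + 2k3 + k4) = -2.656133
y(1.08) ≈ -2.6561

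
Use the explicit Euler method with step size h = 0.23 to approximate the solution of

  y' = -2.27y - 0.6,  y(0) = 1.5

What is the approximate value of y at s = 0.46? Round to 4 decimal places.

0.1386

Euler: y_{n+1} = y_n + h·f(s_n, y_n).
s=0.000000, y=1.500000: f=-4.005000 → y ← 1.500000 + 0.23·(-4.005000) = 0.578850
s=0.230000, y=0.578850: f=-1.913990 → y ← 0.578850 + 0.23·(-1.913990) = 0.138632
y(0.46) ≈ 0.1386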